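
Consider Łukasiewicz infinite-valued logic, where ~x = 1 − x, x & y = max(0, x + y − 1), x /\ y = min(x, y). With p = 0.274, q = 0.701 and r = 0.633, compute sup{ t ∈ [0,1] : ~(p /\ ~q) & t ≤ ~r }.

0.641

~q = 1 − 0.701 = 0.299
p /\ ~q = min(0.274, 0.299) = 0.274
~(p /\ ~q) = 1 − 0.274 = 0.726
So the left factor is ~(p /\ ~q) = 0.726.
~r = 1 − 0.633 = 0.367
So the right-hand bound is ~r = 0.367.
The residuum of the Łukasiewicz t-norm gives the supremum: min(1, 1 − 0.726 + 0.367).
1 − 0.726 + 0.367 = 0.641, so t = min(1, 0.641) = 0.641.
Check: 0.726 & 0.641 = max(0, 0.367) = 0.367 ≤ 0.367.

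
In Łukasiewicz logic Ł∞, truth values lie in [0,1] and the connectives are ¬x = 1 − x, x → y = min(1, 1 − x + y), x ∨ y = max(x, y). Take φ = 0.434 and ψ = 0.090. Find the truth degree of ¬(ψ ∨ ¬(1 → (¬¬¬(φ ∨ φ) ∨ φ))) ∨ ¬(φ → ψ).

0.566

φ ∨ φ = max(0.434, 0.434) = 0.434
¬(φ ∨ φ) = 1 − 0.434 = 0.566
¬¬(φ ∨ φ) = 1 − 0.566 = 0.434
¬¬¬(φ ∨ φ) = 1 − 0.434 = 0.566
¬¬¬(φ ∨ φ) ∨ φ = max(0.566, 0.434) = 0.566
1 → (¬¬¬(φ ∨ φ) ∨ φ) = min(1, 1 − 1.000 + 0.566) = min(1, 0.566) = 0.566
¬(1 → (¬¬¬(φ ∨ φ) ∨ φ)) = 1 − 0.566 = 0.434
ψ ∨ ¬(1 → (¬¬¬(φ ∨ φ) ∨ φ)) = max(0.090, 0.434) = 0.434
¬(ψ ∨ ¬(1 → (¬¬¬(φ ∨ φ) ∨ φ))) = 1 − 0.434 = 0.566
φ → ψ = min(1, 1 − 0.434 + 0.090) = min(1, 0.656) = 0.656
¬(φ → ψ) = 1 − 0.656 = 0.344
¬(ψ ∨ ¬(1 → (¬¬¬(φ ∨ φ) ∨ φ))) ∨ ¬(φ → ψ) = max(0.566, 0.344) = 0.566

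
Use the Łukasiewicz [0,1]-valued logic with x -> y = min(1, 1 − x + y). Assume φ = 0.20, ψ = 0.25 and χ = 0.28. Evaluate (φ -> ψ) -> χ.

φ -> ψ = min(1, 1 − 0.20 + 0.25) = min(1, 1.05) = 1.00
(φ -> ψ) -> χ = min(1, 1 − 1.00 + 0.28) = min(1, 0.28) = 0.28

0.28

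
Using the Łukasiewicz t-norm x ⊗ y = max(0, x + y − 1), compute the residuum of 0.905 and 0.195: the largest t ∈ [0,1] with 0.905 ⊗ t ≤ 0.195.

0.290

The residuum of the Łukasiewicz t-norm gives the supremum: min(1, 1 − 0.905 + 0.195).
1 − 0.905 + 0.195 = 0.290, so t = min(1, 0.290) = 0.290.
Check: 0.905 ⊗ 0.290 = max(0, 0.195) = 0.195 ≤ 0.195.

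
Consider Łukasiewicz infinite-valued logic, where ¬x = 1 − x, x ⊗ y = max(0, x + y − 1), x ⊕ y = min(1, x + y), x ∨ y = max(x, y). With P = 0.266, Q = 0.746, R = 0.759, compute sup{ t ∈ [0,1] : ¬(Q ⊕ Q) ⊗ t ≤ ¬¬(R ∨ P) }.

Q ⊕ Q = min(1, 0.746 + 0.746) = min(1, 1.492) = 1.000
¬(Q ⊕ Q) = 1 − 1.000 = 0.000
So the left factor is ¬(Q ⊕ Q) = 0.000.
R ∨ P = max(0.759, 0.266) = 0.759
¬(R ∨ P) = 1 − 0.759 = 0.241
¬¬(R ∨ P) = 1 − 0.241 = 0.759
So the right-hand bound is ¬¬(R ∨ P) = 0.759.
The residuum of the Łukasiewicz t-norm gives the supremum: min(1, 1 − 0.000 + 0.759).
1 − 0.000 + 0.759 = 1.759, so t = min(1, 1.759) = 1.000.
Check: 0.000 ⊗ 1.000 = max(0, 0.000) = 0.000 ≤ 0.759.

1.000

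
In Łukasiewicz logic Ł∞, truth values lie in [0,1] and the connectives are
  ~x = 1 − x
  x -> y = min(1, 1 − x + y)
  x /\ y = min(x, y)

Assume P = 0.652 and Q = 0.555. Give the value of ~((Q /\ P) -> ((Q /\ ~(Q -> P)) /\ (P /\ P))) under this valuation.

Q /\ P = min(0.555, 0.652) = 0.555
Q -> P = min(1, 1 − 0.555 + 0.652) = min(1, 1.097) = 1.000
~(Q -> P) = 1 − 1.000 = 0.000
Q /\ ~(Q -> P) = min(0.555, 0.000) = 0.000
P /\ P = min(0.652, 0.652) = 0.652
(Q /\ ~(Q -> P)) /\ (P /\ P) = min(0.000, 0.652) = 0.000
(Q /\ P) -> ((Q /\ ~(Q -> P)) /\ (P /\ P)) = min(1, 1 − 0.555 + 0.000) = min(1, 0.445) = 0.445
~((Q /\ P) -> ((Q /\ ~(Q -> P)) /\ (P /\ P))) = 1 − 0.445 = 0.555

0.555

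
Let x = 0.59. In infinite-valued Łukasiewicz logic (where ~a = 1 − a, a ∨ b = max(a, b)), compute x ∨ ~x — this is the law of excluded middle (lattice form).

~x = 1 − 0.59 = 0.41
x ∨ ~x = max(0.59, 0.41) = 0.59
(The value 0.59 < 1 shows this instance is not satisfied; not a Ł∞-tautology — its value is max(a, 1−a).)

0.59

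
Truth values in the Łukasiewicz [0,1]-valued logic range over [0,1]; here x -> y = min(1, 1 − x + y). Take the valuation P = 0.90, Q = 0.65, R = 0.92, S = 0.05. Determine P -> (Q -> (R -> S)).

R -> S = min(1, 1 − 0.92 + 0.05) = min(1, 0.13) = 0.13
Q -> (R -> S) = min(1, 1 − 0.65 + 0.13) = min(1, 0.48) = 0.48
P -> (Q -> (R -> S)) = min(1, 1 − 0.90 + 0.48) = min(1, 0.58) = 0.58

0.58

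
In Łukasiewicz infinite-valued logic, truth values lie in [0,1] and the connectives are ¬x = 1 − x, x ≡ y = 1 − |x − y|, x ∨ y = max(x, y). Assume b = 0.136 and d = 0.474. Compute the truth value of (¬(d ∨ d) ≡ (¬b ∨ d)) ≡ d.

0.812

d ∨ d = max(0.474, 0.474) = 0.474
¬(d ∨ d) = 1 − 0.474 = 0.526
¬b = 1 − 0.136 = 0.864
¬b ∨ d = max(0.864, 0.474) = 0.864
¬(d ∨ d) ≡ (¬b ∨ d) = 1 − |0.526 − 0.864| = 1 − 0.338 = 0.662
(¬(d ∨ d) ≡ (¬b ∨ d)) ≡ d = 1 − |0.662 − 0.474| = 1 − 0.188 = 0.812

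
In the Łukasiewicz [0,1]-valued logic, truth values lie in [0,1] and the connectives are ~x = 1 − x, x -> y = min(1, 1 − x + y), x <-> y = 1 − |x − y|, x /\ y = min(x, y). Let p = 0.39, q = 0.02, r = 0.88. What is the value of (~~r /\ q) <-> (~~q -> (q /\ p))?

0.02

~r = 1 − 0.88 = 0.12
~~r = 1 − 0.12 = 0.88
~~r /\ q = min(0.88, 0.02) = 0.02
~q = 1 − 0.02 = 0.98
~~q = 1 − 0.98 = 0.02
q /\ p = min(0.02, 0.39) = 0.02
~~q -> (q /\ p) = min(1, 1 − 0.02 + 0.02) = min(1, 1.00) = 1.00
(~~r /\ q) <-> (~~q -> (q /\ p)) = 1 − |0.02 − 1.00| = 1 − 0.98 = 0.02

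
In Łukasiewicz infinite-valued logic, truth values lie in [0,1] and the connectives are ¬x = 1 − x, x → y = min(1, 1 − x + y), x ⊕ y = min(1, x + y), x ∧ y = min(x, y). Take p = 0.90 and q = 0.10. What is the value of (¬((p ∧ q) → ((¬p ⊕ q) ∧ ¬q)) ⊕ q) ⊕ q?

0.20

p ∧ q = min(0.90, 0.10) = 0.10
¬p = 1 − 0.90 = 0.10
¬p ⊕ q = min(1, 0.10 + 0.10) = min(1, 0.20) = 0.20
¬q = 1 − 0.10 = 0.90
(¬p ⊕ q) ∧ ¬q = min(0.20, 0.90) = 0.20
(p ∧ q) → ((¬p ⊕ q) ∧ ¬q) = min(1, 1 − 0.10 + 0.20) = min(1, 1.10) = 1.00
¬((p ∧ q) → ((¬p ⊕ q) ∧ ¬q)) = 1 − 1.00 = 0.00
¬((p ∧ q) → ((¬p ⊕ q) ∧ ¬q)) ⊕ q = min(1, 0.00 + 0.10) = min(1, 0.10) = 0.10
(¬((p ∧ q) → ((¬p ⊕ q) ∧ ¬q)) ⊕ q) ⊕ q = min(1, 0.10 + 0.10) = min(1, 0.20) = 0.20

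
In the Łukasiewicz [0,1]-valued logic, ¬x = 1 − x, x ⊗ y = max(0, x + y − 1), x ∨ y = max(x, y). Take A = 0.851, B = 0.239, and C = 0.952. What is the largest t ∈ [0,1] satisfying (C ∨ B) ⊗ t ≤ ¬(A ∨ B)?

C ∨ B = max(0.952, 0.239) = 0.952
So the left factor is C ∨ B = 0.952.
A ∨ B = max(0.851, 0.239) = 0.851
¬(A ∨ B) = 1 − 0.851 = 0.149
So the right-hand bound is ¬(A ∨ B) = 0.149.
The residuum of the Łukasiewicz t-norm gives the supremum: min(1, 1 − 0.952 + 0.149).
1 − 0.952 + 0.149 = 0.197, so t = min(1, 0.197) = 0.197.
Check: 0.952 ⊗ 0.197 = max(0, 0.149) = 0.149 ≤ 0.149.

0.197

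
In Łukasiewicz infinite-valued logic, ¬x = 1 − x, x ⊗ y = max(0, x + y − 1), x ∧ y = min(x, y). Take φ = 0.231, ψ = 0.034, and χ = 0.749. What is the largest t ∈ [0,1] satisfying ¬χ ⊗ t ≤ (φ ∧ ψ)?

0.783

¬χ = 1 − 0.749 = 0.251
So the left factor is ¬χ = 0.251.
φ ∧ ψ = min(0.231, 0.034) = 0.034
So the right-hand bound is φ ∧ ψ = 0.034.
The residuum of the Łukasiewicz t-norm gives the supremum: min(1, 1 − 0.251 + 0.034).
1 − 0.251 + 0.034 = 0.783, so t = min(1, 0.783) = 0.783.
Check: 0.251 ⊗ 0.783 = max(0, 0.034) = 0.034 ≤ 0.034.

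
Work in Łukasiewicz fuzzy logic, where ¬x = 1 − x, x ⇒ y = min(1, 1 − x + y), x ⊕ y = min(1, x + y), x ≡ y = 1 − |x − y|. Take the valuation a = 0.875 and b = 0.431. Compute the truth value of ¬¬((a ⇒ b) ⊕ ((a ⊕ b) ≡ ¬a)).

0.681

a ⇒ b = min(1, 1 − 0.875 + 0.431) = min(1, 0.556) = 0.556
a ⊕ b = min(1, 0.875 + 0.431) = min(1, 1.306) = 1.000
¬a = 1 − 0.875 = 0.125
(a ⊕ b) ≡ ¬a = 1 − |1.000 − 0.125| = 1 − 0.875 = 0.125
(a ⇒ b) ⊕ ((a ⊕ b) ≡ ¬a) = min(1, 0.556 + 0.125) = min(1, 0.681) = 0.681
¬((a ⇒ b) ⊕ ((a ⊕ b) ≡ ¬a)) = 1 − 0.681 = 0.319
¬¬((a ⇒ b) ⊕ ((a ⊕ b) ≡ ¬a)) = 1 − 0.319 = 0.681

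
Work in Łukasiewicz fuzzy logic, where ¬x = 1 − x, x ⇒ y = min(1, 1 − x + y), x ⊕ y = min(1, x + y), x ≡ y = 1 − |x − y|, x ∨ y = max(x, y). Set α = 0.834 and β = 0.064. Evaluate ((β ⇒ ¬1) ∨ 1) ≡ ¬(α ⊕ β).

0.102

¬1 = 1 − 1.000 = 0.000
β ⇒ ¬1 = min(1, 1 − 0.064 + 0.000) = min(1, 0.936) = 0.936
(β ⇒ ¬1) ∨ 1 = max(0.936, 1.000) = 1.000
α ⊕ β = min(1, 0.834 + 0.064) = min(1, 0.898) = 0.898
¬(α ⊕ β) = 1 − 0.898 = 0.102
((β ⇒ ¬1) ∨ 1) ≡ ¬(α ⊕ β) = 1 − |1.000 − 0.102| = 1 − 0.898 = 0.102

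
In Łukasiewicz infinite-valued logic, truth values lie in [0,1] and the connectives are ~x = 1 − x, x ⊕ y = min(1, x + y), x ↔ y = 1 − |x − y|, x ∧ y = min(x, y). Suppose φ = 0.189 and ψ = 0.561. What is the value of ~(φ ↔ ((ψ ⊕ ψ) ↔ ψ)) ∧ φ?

0.189

ψ ⊕ ψ = min(1, 0.561 + 0.561) = min(1, 1.122) = 1.000
(ψ ⊕ ψ) ↔ ψ = 1 − |1.000 − 0.561| = 1 − 0.439 = 0.561
φ ↔ ((ψ ⊕ ψ) ↔ ψ) = 1 − |0.189 − 0.561| = 1 − 0.372 = 0.628
~(φ ↔ ((ψ ⊕ ψ) ↔ ψ)) = 1 − 0.628 = 0.372
~(φ ↔ ((ψ ⊕ ψ) ↔ ψ)) ∧ φ = min(0.372, 0.189) = 0.189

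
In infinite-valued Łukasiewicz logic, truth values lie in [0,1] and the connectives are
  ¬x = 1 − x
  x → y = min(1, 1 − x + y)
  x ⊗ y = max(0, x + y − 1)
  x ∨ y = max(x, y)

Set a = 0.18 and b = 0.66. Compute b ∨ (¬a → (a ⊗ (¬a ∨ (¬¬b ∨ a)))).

¬a = 1 − 0.18 = 0.82
¬b = 1 − 0.66 = 0.34
¬¬b = 1 − 0.34 = 0.66
¬¬b ∨ a = max(0.66, 0.18) = 0.66
¬a ∨ (¬¬b ∨ a) = max(0.82, 0.66) = 0.82
a ⊗ (¬a ∨ (¬¬b ∨ a)) = max(0, 0.18 + 0.82 − 1) = max(0, 0.00) = 0.00
¬a → (a ⊗ (¬a ∨ (¬¬b ∨ a))) = min(1, 1 − 0.82 + 0.00) = min(1, 0.18) = 0.18
b ∨ (¬a → (a ⊗ (¬a ∨ (¬¬b ∨ a)))) = max(0.66, 0.18) = 0.66

0.66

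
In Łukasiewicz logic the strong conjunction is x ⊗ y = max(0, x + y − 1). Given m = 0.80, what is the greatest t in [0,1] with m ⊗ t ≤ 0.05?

0.25

The residuum of the Łukasiewicz t-norm gives the supremum: min(1, 1 − 0.80 + 0.05).
1 − 0.80 + 0.05 = 0.25, so t = min(1, 0.25) = 0.25.
Check: 0.80 ⊗ 0.25 = max(0, 0.05) = 0.05 ≤ 0.05.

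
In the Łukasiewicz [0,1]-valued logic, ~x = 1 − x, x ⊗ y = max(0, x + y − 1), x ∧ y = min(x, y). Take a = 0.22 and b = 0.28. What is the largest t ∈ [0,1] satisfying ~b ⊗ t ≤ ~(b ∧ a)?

~b = 1 − 0.28 = 0.72
So the left factor is ~b = 0.72.
b ∧ a = min(0.28, 0.22) = 0.22
~(b ∧ a) = 1 − 0.22 = 0.78
So the right-hand bound is ~(b ∧ a) = 0.78.
The residuum of the Łukasiewicz t-norm gives the supremum: min(1, 1 − 0.72 + 0.78).
1 − 0.72 + 0.78 = 1.06, so t = min(1, 1.06) = 1.00.
Check: 0.72 ⊗ 1.00 = max(0, 0.72) = 0.72 ≤ 0.78.

1.00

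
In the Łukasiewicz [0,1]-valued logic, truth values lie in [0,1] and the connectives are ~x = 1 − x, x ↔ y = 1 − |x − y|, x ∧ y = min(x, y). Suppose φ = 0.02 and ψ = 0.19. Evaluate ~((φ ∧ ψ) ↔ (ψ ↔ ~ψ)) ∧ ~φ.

0.36

φ ∧ ψ = min(0.02, 0.19) = 0.02
~ψ = 1 − 0.19 = 0.81
ψ ↔ ~ψ = 1 − |0.19 − 0.81| = 1 − 0.62 = 0.38
(φ ∧ ψ) ↔ (ψ ↔ ~ψ) = 1 − |0.02 − 0.38| = 1 − 0.36 = 0.64
~((φ ∧ ψ) ↔ (ψ ↔ ~ψ)) = 1 − 0.64 = 0.36
~φ = 1 − 0.02 = 0.98
~((φ ∧ ψ) ↔ (ψ ↔ ~ψ)) ∧ ~φ = min(0.36, 0.98) = 0.36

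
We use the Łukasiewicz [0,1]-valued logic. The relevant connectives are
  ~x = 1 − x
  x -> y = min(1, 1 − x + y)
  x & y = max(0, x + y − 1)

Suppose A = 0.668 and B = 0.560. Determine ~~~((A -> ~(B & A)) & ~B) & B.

0.120

B & A = max(0, 0.560 + 0.668 − 1) = max(0, 0.228) = 0.228
~(B & A) = 1 − 0.228 = 0.772
A -> ~(B & A) = min(1, 1 − 0.668 + 0.772) = min(1, 1.104) = 1.000
~B = 1 − 0.560 = 0.440
(A -> ~(B & A)) & ~B = max(0, 1.000 + 0.440 − 1) = max(0, 0.440) = 0.440
~((A -> ~(B & A)) & ~B) = 1 − 0.440 = 0.560
~~((A -> ~(B & A)) & ~B) = 1 − 0.560 = 0.440
~~~((A -> ~(B & A)) & ~B) = 1 − 0.440 = 0.560
~~~((A -> ~(B & A)) & ~B) & B = max(0, 0.560 + 0.560 − 1) = max(0, 0.120) = 0.120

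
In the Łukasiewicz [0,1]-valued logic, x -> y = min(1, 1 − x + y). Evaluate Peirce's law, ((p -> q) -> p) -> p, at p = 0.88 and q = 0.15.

0.88

p -> q = min(1, 1 − 0.88 + 0.15) = min(1, 0.27) = 0.27
(p -> q) -> p = min(1, 1 − 0.27 + 0.88) = min(1, 1.61) = 1.00
((p -> q) -> p) -> p = min(1, 1 − 1.00 + 0.88) = min(1, 0.88) = 0.88
(The value 0.88 < 1 shows this instance is not satisfied; not a Ł∞-tautology in general.)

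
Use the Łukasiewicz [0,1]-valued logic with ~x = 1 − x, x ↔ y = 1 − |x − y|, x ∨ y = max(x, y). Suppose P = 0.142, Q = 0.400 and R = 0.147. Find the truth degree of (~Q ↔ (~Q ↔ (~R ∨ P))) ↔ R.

~Q = 1 − 0.400 = 0.600
~R = 1 − 0.147 = 0.853
~R ∨ P = max(0.853, 0.142) = 0.853
~Q ↔ (~R ∨ P) = 1 − |0.600 − 0.853| = 1 − 0.253 = 0.747
~Q ↔ (~Q ↔ (~R ∨ P)) = 1 − |0.600 − 0.747| = 1 − 0.147 = 0.853
(~Q ↔ (~Q ↔ (~R ∨ P))) ↔ R = 1 − |0.853 − 0.147| = 1 − 0.706 = 0.294

0.294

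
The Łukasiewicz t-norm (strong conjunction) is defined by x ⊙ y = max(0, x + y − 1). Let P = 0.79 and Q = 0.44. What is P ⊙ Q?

0.23

P ⊙ Q = max(0, 0.79 + 0.44 − 1) = max(0, 0.23) = 0.23
For comparison, the Gödel (minimum) t-norm min(x, y) would give 0.44.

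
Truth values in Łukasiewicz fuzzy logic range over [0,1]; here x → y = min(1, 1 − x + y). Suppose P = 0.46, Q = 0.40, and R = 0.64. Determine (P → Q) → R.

P → Q = min(1, 1 − 0.46 + 0.40) = min(1, 0.94) = 0.94
(P → Q) → R = min(1, 1 − 0.94 + 0.64) = min(1, 0.70) = 0.70

0.70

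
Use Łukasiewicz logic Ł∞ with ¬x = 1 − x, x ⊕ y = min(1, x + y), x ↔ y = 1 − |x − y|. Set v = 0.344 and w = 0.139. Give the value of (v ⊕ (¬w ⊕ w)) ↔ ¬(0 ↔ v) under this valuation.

¬w = 1 − 0.139 = 0.861
¬w ⊕ w = min(1, 0.861 + 0.139) = min(1, 1.000) = 1.000
v ⊕ (¬w ⊕ w) = min(1, 0.344 + 1.000) = min(1, 1.344) = 1.000
0 ↔ v = 1 − |0.000 − 0.344| = 1 − 0.344 = 0.656
¬(0 ↔ v) = 1 − 0.656 = 0.344
(v ⊕ (¬w ⊕ w)) ↔ ¬(0 ↔ v) = 1 − |1.000 − 0.344| = 1 − 0.656 = 0.344

0.344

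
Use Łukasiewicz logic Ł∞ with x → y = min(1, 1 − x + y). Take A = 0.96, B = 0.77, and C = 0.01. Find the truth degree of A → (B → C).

0.28

B → C = min(1, 1 − 0.77 + 0.01) = min(1, 0.24) = 0.24
A → (B → C) = min(1, 1 − 0.96 + 0.24) = min(1, 0.28) = 0.28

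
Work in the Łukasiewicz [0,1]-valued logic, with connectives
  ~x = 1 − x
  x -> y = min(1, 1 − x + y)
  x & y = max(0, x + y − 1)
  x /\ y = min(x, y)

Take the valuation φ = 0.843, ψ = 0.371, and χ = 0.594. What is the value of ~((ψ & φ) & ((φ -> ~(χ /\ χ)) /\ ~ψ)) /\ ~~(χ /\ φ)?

ψ & φ = max(0, 0.371 + 0.843 − 1) = max(0, 0.214) = 0.214
χ /\ χ = min(0.594, 0.594) = 0.594
~(χ /\ χ) = 1 − 0.594 = 0.406
φ -> ~(χ /\ χ) = min(1, 1 − 0.843 + 0.406) = min(1, 0.563) = 0.563
~ψ = 1 − 0.371 = 0.629
(φ -> ~(χ /\ χ)) /\ ~ψ = min(0.563, 0.629) = 0.563
(ψ & φ) & ((φ -> ~(χ /\ χ)) /\ ~ψ) = max(0, 0.214 + 0.563 − 1) = max(0, -0.223) = 0.000
~((ψ & φ) & ((φ -> ~(χ /\ χ)) /\ ~ψ)) = 1 − 0.000 = 1.000
χ /\ φ = min(0.594, 0.843) = 0.594
~(χ /\ φ) = 1 − 0.594 = 0.406
~~(χ /\ φ) = 1 − 0.406 = 0.594
~((ψ & φ) & ((φ -> ~(χ /\ χ)) /\ ~ψ)) /\ ~~(χ /\ φ) = min(1.000, 0.594) = 0.594

0.594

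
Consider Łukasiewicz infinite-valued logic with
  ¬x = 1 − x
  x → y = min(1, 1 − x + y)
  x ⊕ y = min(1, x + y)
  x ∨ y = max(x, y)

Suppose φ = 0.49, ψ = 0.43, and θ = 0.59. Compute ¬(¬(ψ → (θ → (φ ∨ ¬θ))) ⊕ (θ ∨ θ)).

¬θ = 1 − 0.59 = 0.41
φ ∨ ¬θ = max(0.49, 0.41) = 0.49
θ → (φ ∨ ¬θ) = min(1, 1 − 0.59 + 0.49) = min(1, 0.90) = 0.90
ψ → (θ → (φ ∨ ¬θ)) = min(1, 1 − 0.43 + 0.90) = min(1, 1.47) = 1.00
¬(ψ → (θ → (φ ∨ ¬θ))) = 1 − 1.00 = 0.00
θ ∨ θ = max(0.59, 0.59) = 0.59
¬(ψ → (θ → (φ ∨ ¬θ))) ⊕ (θ ∨ θ) = min(1, 0.00 + 0.59) = min(1, 0.59) = 0.59
¬(¬(ψ → (θ → (φ ∨ ¬θ))) ⊕ (θ ∨ θ)) = 1 − 0.59 = 0.41

0.41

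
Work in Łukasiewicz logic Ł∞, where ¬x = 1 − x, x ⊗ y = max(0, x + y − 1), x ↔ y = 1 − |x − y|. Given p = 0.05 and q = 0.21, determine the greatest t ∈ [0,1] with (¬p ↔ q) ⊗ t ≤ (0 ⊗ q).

0.74

¬p = 1 − 0.05 = 0.95
¬p ↔ q = 1 − |0.95 − 0.21| = 1 − 0.74 = 0.26
So the left factor is ¬p ↔ q = 0.26.
0 ⊗ q = max(0, 0.00 + 0.21 − 1) = max(0, -0.79) = 0.00
So the right-hand bound is 0 ⊗ q = 0.00.
The residuum of the Łukasiewicz t-norm gives the supremum: min(1, 1 − 0.26 + 0.00).
1 − 0.26 + 0.00 = 0.74, so t = min(1, 0.74) = 0.74.
Check: 0.26 ⊗ 0.74 = max(0, 0.00) = 0.00 ≤ 0.00.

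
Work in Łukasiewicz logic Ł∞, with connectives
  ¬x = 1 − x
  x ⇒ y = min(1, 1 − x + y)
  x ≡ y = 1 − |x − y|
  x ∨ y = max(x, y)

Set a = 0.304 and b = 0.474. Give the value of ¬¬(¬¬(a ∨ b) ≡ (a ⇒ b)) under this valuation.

0.474

a ∨ b = max(0.304, 0.474) = 0.474
¬(a ∨ b) = 1 − 0.474 = 0.526
¬¬(a ∨ b) = 1 − 0.526 = 0.474
a ⇒ b = min(1, 1 − 0.304 + 0.474) = min(1, 1.170) = 1.000
¬¬(a ∨ b) ≡ (a ⇒ b) = 1 − |0.474 − 1.000| = 1 − 0.526 = 0.474
¬(¬¬(a ∨ b) ≡ (a ⇒ b)) = 1 − 0.474 = 0.526
¬¬(¬¬(a ∨ b) ≡ (a ⇒ b)) = 1 − 0.526 = 0.474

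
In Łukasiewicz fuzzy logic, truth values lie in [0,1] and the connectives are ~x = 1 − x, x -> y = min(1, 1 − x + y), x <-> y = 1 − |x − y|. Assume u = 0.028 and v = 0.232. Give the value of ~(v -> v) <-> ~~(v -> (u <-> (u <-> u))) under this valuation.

0.204

v -> v = min(1, 1 − 0.232 + 0.232) = min(1, 1.000) = 1.000
~(v -> v) = 1 − 1.000 = 0.000
u <-> u = 1 − |0.028 − 0.028| = 1 − 0.000 = 1.000
u <-> (u <-> u) = 1 − |0.028 − 1.000| = 1 − 0.972 = 0.028
v -> (u <-> (u <-> u)) = min(1, 1 − 0.232 + 0.028) = min(1, 0.796) = 0.796
~(v -> (u <-> (u <-> u))) = 1 − 0.796 = 0.204
~~(v -> (u <-> (u <-> u))) = 1 − 0.204 = 0.796
~(v -> v) <-> ~~(v -> (u <-> (u <-> u))) = 1 − |0.000 − 0.796| = 1 − 0.796 = 0.204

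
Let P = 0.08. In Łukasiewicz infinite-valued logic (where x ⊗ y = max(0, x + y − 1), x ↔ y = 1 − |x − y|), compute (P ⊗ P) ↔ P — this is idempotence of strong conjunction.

0.92

P ⊗ P = max(0, 0.08 + 0.08 − 1) = max(0, -0.84) = 0.00
(P ⊗ P) ↔ P = 1 − |0.00 − 0.08| = 1 − 0.08 = 0.92
(The value 0.92 < 1 shows this instance is not satisfied; fails in Ł∞ since a ⊗ a = max(0, 2a−1) ≠ a in general.)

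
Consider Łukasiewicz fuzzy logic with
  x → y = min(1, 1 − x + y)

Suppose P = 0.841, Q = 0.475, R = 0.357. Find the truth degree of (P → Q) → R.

P → Q = min(1, 1 − 0.841 + 0.475) = min(1, 0.634) = 0.634
(P → Q) → R = min(1, 1 − 0.634 + 0.357) = min(1, 0.723) = 0.723

0.723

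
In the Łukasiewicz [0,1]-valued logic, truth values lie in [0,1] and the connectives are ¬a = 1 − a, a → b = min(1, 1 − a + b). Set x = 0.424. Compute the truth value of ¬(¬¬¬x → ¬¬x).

¬x = 1 − 0.424 = 0.576
¬¬x = 1 − 0.576 = 0.424
¬¬¬x = 1 − 0.424 = 0.576
¬¬¬x → ¬¬x = min(1, 1 − 0.576 + 0.424) = min(1, 0.848) = 0.848
¬(¬¬¬x → ¬¬x) = 1 − 0.848 = 0.152

0.152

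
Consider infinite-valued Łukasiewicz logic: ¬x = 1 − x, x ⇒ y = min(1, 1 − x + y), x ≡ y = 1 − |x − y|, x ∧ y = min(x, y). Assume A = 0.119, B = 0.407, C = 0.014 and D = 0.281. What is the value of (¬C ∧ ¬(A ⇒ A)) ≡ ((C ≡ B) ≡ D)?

0.326

¬C = 1 − 0.014 = 0.986
A ⇒ A = min(1, 1 − 0.119 + 0.119) = min(1, 1.000) = 1.000
¬(A ⇒ A) = 1 − 1.000 = 0.000
¬C ∧ ¬(A ⇒ A) = min(0.986, 0.000) = 0.000
C ≡ B = 1 − |0.014 − 0.407| = 1 − 0.393 = 0.607
(C ≡ B) ≡ D = 1 − |0.607 − 0.281| = 1 − 0.326 = 0.674
(¬C ∧ ¬(A ⇒ A)) ≡ ((C ≡ B) ≡ D) = 1 − |0.000 − 0.674| = 1 − 0.674 = 0.326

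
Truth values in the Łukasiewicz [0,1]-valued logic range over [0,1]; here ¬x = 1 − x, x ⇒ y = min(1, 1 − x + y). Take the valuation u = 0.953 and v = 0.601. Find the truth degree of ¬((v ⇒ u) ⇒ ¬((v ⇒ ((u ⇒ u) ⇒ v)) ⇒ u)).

v ⇒ u = min(1, 1 − 0.601 + 0.953) = min(1, 1.352) = 1.000
u ⇒ u = min(1, 1 − 0.953 + 0.953) = min(1, 1.000) = 1.000
(u ⇒ u) ⇒ v = min(1, 1 − 1.000 + 0.601) = min(1, 0.601) = 0.601
v ⇒ ((u ⇒ u) ⇒ v) = min(1, 1 − 0.601 + 0.601) = min(1, 1.000) = 1.000
(v ⇒ ((u ⇒ u) ⇒ v)) ⇒ u = min(1, 1 − 1.000 + 0.953) = min(1, 0.953) = 0.953
¬((v ⇒ ((u ⇒ u) ⇒ v)) ⇒ u) = 1 − 0.953 = 0.047
(v ⇒ u) ⇒ ¬((v ⇒ ((u ⇒ u) ⇒ v)) ⇒ u) = min(1, 1 − 1.000 + 0.047) = min(1, 0.047) = 0.047
¬((v ⇒ u) ⇒ ¬((v ⇒ ((u ⇒ u) ⇒ v)) ⇒ u)) = 1 − 0.047 = 0.953

0.953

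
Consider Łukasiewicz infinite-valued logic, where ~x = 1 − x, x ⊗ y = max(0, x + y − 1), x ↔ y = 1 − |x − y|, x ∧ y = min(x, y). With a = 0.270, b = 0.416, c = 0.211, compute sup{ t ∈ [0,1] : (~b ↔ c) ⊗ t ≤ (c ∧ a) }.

0.584

~b = 1 − 0.416 = 0.584
~b ↔ c = 1 − |0.584 − 0.211| = 1 − 0.373 = 0.627
So the left factor is ~b ↔ c = 0.627.
c ∧ a = min(0.211, 0.270) = 0.211
So the right-hand bound is c ∧ a = 0.211.
The residuum of the Łukasiewicz t-norm gives the supremum: min(1, 1 − 0.627 + 0.211).
1 − 0.627 + 0.211 = 0.584, so t = min(1, 0.584) = 0.584.
Check: 0.627 ⊗ 0.584 = max(0, 0.211) = 0.211 ≤ 0.211.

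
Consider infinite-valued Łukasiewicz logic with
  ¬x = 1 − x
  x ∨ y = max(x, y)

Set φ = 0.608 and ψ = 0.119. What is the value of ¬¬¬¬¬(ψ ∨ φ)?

0.392

ψ ∨ φ = max(0.119, 0.608) = 0.608
¬(ψ ∨ φ) = 1 − 0.608 = 0.392
¬¬(ψ ∨ φ) = 1 − 0.392 = 0.608
¬¬¬(ψ ∨ φ) = 1 − 0.608 = 0.392
¬¬¬¬(ψ ∨ φ) = 1 − 0.392 = 0.608
¬¬¬¬¬(ψ ∨ φ) = 1 − 0.608 = 0.392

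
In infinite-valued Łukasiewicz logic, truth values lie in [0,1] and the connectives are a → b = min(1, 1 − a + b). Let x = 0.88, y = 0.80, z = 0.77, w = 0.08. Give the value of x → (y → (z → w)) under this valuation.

0.63

z → w = min(1, 1 − 0.77 + 0.08) = min(1, 0.31) = 0.31
y → (z → w) = min(1, 1 − 0.80 + 0.31) = min(1, 0.51) = 0.51
x → (y → (z → w)) = min(1, 1 − 0.88 + 0.51) = min(1, 0.63) = 0.63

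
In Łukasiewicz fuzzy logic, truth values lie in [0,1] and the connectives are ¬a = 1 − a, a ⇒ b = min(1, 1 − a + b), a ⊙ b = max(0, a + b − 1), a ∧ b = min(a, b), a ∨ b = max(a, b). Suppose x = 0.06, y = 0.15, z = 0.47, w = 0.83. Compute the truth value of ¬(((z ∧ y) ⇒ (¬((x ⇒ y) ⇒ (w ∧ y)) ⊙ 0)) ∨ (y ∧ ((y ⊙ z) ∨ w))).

0.15

z ∧ y = min(0.47, 0.15) = 0.15
x ⇒ y = min(1, 1 − 0.06 + 0.15) = min(1, 1.09) = 1.00
w ∧ y = min(0.83, 0.15) = 0.15
(x ⇒ y) ⇒ (w ∧ y) = min(1, 1 − 1.00 + 0.15) = min(1, 0.15) = 0.15
¬((x ⇒ y) ⇒ (w ∧ y)) = 1 − 0.15 = 0.85
¬((x ⇒ y) ⇒ (w ∧ y)) ⊙ 0 = max(0, 0.85 + 0.00 − 1) = max(0, -0.15) = 0.00
(z ∧ y) ⇒ (¬((x ⇒ y) ⇒ (w ∧ y)) ⊙ 0) = min(1, 1 − 0.15 + 0.00) = min(1, 0.85) = 0.85
y ⊙ z = max(0, 0.15 + 0.47 − 1) = max(0, -0.38) = 0.00
(y ⊙ z) ∨ w = max(0.00, 0.83) = 0.83
y ∧ ((y ⊙ z) ∨ w) = min(0.15, 0.83) = 0.15
((z ∧ y) ⇒ (¬((x ⇒ y) ⇒ (w ∧ y)) ⊙ 0)) ∨ (y ∧ ((y ⊙ z) ∨ w)) = max(0.85, 0.15) = 0.85
¬(((z ∧ y) ⇒ (¬((x ⇒ y) ⇒ (w ∧ y)) ⊙ 0)) ∨ (y ∧ ((y ⊙ z) ∨ w))) = 1 − 0.85 = 0.15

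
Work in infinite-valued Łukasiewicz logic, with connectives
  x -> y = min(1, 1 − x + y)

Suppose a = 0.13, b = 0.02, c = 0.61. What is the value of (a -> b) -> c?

a -> b = min(1, 1 − 0.13 + 0.02) = min(1, 0.89) = 0.89
(a -> b) -> c = min(1, 1 − 0.89 + 0.61) = min(1, 0.72) = 0.72

0.72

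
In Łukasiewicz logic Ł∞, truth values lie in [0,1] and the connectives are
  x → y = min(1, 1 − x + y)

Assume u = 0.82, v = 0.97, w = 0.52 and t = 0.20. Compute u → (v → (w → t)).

w → t = min(1, 1 − 0.52 + 0.20) = min(1, 0.68) = 0.68
v → (w → t) = min(1, 1 − 0.97 + 0.68) = min(1, 0.71) = 0.71
u → (v → (w → t)) = min(1, 1 − 0.82 + 0.71) = min(1, 0.89) = 0.89

0.89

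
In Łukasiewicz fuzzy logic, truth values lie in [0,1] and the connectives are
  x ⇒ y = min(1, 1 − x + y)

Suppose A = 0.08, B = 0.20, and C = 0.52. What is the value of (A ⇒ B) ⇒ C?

A ⇒ B = min(1, 1 − 0.08 + 0.20) = min(1, 1.12) = 1.00
(A ⇒ B) ⇒ C = min(1, 1 − 1.00 + 0.52) = min(1, 0.52) = 0.52

0.52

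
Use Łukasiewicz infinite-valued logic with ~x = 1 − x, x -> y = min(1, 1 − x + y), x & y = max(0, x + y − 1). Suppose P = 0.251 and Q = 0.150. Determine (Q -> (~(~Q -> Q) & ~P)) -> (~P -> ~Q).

~Q = 1 − 0.150 = 0.850
~Q -> Q = min(1, 1 − 0.850 + 0.150) = min(1, 0.300) = 0.300
~(~Q -> Q) = 1 − 0.300 = 0.700
~P = 1 − 0.251 = 0.749
~(~Q -> Q) & ~P = max(0, 0.700 + 0.749 − 1) = max(0, 0.449) = 0.449
Q -> (~(~Q -> Q) & ~P) = min(1, 1 − 0.150 + 0.449) = min(1, 1.299) = 1.000
~P -> ~Q = min(1, 1 − 0.749 + 0.850) = min(1, 1.101) = 1.000
(Q -> (~(~Q -> Q) & ~P)) -> (~P -> ~Q) = min(1, 1 − 1.000 + 1.000) = min(1, 1.000) = 1.000

1.000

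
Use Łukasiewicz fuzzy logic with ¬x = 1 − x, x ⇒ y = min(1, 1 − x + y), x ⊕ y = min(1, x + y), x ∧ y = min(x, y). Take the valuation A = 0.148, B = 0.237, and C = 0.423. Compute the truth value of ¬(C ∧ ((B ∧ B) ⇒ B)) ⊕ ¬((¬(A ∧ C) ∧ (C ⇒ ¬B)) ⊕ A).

B ∧ B = min(0.237, 0.237) = 0.237
(B ∧ B) ⇒ B = min(1, 1 − 0.237 + 0.237) = min(1, 1.000) = 1.000
C ∧ ((B ∧ B) ⇒ B) = min(0.423, 1.000) = 0.423
¬(C ∧ ((B ∧ B) ⇒ B)) = 1 − 0.423 = 0.577
A ∧ C = min(0.148, 0.423) = 0.148
¬(A ∧ C) = 1 − 0.148 = 0.852
¬B = 1 − 0.237 = 0.763
C ⇒ ¬B = min(1, 1 − 0.423 + 0.763) = min(1, 1.340) = 1.000
¬(A ∧ C) ∧ (C ⇒ ¬B) = min(0.852, 1.000) = 0.852
(¬(A ∧ C) ∧ (C ⇒ ¬B)) ⊕ A = min(1, 0.852 + 0.148) = min(1, 1.000) = 1.000
¬((¬(A ∧ C) ∧ (C ⇒ ¬B)) ⊕ A) = 1 − 1.000 = 0.000
¬(C ∧ ((B ∧ B) ⇒ B)) ⊕ ¬((¬(A ∧ C) ∧ (C ⇒ ¬B)) ⊕ A) = min(1, 0.577 + 0.000) = min(1, 0.577) = 0.577

0.577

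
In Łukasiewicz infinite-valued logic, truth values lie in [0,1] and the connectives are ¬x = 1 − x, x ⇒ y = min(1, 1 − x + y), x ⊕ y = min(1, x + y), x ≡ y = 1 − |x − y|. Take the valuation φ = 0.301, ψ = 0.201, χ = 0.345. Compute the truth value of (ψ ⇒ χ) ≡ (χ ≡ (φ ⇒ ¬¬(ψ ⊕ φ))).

ψ ⇒ χ = min(1, 1 − 0.201 + 0.345) = min(1, 1.144) = 1.000
ψ ⊕ φ = min(1, 0.201 + 0.301) = min(1, 0.502) = 0.502
¬(ψ ⊕ φ) = 1 − 0.502 = 0.498
¬¬(ψ ⊕ φ) = 1 − 0.498 = 0.502
φ ⇒ ¬¬(ψ ⊕ φ) = min(1, 1 − 0.301 + 0.502) = min(1, 1.201) = 1.000
χ ≡ (φ ⇒ ¬¬(ψ ⊕ φ)) = 1 − |0.345 − 1.000| = 1 − 0.655 = 0.345
(ψ ⇒ χ) ≡ (χ ≡ (φ ⇒ ¬¬(ψ ⊕ φ))) = 1 − |1.000 − 0.345| = 1 − 0.655 = 0.345

0.345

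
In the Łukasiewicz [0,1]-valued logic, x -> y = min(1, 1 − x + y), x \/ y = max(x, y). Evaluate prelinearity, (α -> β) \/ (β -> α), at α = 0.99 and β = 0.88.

1.00

α -> β = min(1, 1 − 0.99 + 0.88) = min(1, 0.89) = 0.89
β -> α = min(1, 1 − 0.88 + 0.99) = min(1, 1.11) = 1.00
(α -> β) \/ (β -> α) = max(0.89, 1.00) = 1.00
(As expected: a Ł∞-tautology — holds in every MV-chain.)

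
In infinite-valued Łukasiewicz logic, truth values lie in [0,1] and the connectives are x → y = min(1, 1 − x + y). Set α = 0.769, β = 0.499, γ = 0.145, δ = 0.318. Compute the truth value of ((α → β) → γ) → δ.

α → β = min(1, 1 − 0.769 + 0.499) = min(1, 0.730) = 0.730
(α → β) → γ = min(1, 1 − 0.730 + 0.145) = min(1, 0.415) = 0.415
((α → β) → γ) → δ = min(1, 1 − 0.415 + 0.318) = min(1, 0.903) = 0.903

0.903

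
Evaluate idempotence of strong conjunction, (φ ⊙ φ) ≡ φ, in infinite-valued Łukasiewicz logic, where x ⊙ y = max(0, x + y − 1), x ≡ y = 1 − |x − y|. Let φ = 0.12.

0.88

φ ⊙ φ = max(0, 0.12 + 0.12 − 1) = max(0, -0.76) = 0.00
(φ ⊙ φ) ≡ φ = 1 − |0.00 − 0.12| = 1 − 0.12 = 0.88
(The value 0.88 < 1 shows this instance is not satisfied; fails in Ł∞ since a ⊗ a = max(0, 2a−1) ≠ a in general.)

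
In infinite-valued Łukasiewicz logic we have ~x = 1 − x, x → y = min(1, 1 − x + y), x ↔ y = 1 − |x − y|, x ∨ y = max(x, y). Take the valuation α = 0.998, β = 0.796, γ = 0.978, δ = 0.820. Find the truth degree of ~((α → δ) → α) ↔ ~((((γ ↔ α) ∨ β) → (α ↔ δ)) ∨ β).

α → δ = min(1, 1 − 0.998 + 0.820) = min(1, 0.822) = 0.822
(α → δ) → α = min(1, 1 − 0.822 + 0.998) = min(1, 1.176) = 1.000
~((α → δ) → α) = 1 − 1.000 = 0.000
γ ↔ α = 1 − |0.978 − 0.998| = 1 − 0.020 = 0.980
(γ ↔ α) ∨ β = max(0.980, 0.796) = 0.980
α ↔ δ = 1 − |0.998 − 0.820| = 1 − 0.178 = 0.822
((γ ↔ α) ∨ β) → (α ↔ δ) = min(1, 1 − 0.980 + 0.822) = min(1, 0.842) = 0.842
(((γ ↔ α) ∨ β) → (α ↔ δ)) ∨ β = max(0.842, 0.796) = 0.842
~((((γ ↔ α) ∨ β) → (α ↔ δ)) ∨ β) = 1 − 0.842 = 0.158
~((α → δ) → α) ↔ ~((((γ ↔ α) ∨ β) → (α ↔ δ)) ∨ β) = 1 − |0.000 − 0.158| = 1 − 0.158 = 0.842

0.842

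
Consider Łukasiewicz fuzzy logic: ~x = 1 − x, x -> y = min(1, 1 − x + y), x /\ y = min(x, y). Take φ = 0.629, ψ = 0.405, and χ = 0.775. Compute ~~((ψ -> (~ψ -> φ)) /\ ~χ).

~ψ = 1 − 0.405 = 0.595
~ψ -> φ = min(1, 1 − 0.595 + 0.629) = min(1, 1.034) = 1.000
ψ -> (~ψ -> φ) = min(1, 1 − 0.405 + 1.000) = min(1, 1.595) = 1.000
~χ = 1 − 0.775 = 0.225
(ψ -> (~ψ -> φ)) /\ ~χ = min(1.000, 0.225) = 0.225
~((ψ -> (~ψ -> φ)) /\ ~χ) = 1 − 0.225 = 0.775
~~((ψ -> (~ψ -> φ)) /\ ~χ) = 1 − 0.775 = 0.225

0.225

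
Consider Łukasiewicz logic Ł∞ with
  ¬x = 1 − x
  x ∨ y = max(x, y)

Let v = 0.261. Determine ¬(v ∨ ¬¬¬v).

¬v = 1 − 0.261 = 0.739
¬¬v = 1 − 0.739 = 0.261
¬¬¬v = 1 − 0.261 = 0.739
v ∨ ¬¬¬v = max(0.261, 0.739) = 0.739
¬(v ∨ ¬¬¬v) = 1 − 0.739 = 0.261

0.261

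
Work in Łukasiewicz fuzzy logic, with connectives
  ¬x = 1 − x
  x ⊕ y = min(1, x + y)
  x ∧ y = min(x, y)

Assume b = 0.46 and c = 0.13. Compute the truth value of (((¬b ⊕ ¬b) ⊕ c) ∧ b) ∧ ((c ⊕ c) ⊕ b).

0.46

¬b = 1 − 0.46 = 0.54
¬b ⊕ ¬b = min(1, 0.54 + 0.54) = min(1, 1.08) = 1.00
(¬b ⊕ ¬b) ⊕ c = min(1, 1.00 + 0.13) = min(1, 1.13) = 1.00
((¬b ⊕ ¬b) ⊕ c) ∧ b = min(1.00, 0.46) = 0.46
c ⊕ c = min(1, 0.13 + 0.13) = min(1, 0.26) = 0.26
(c ⊕ c) ⊕ b = min(1, 0.26 + 0.46) = min(1, 0.72) = 0.72
(((¬b ⊕ ¬b) ⊕ c) ∧ b) ∧ ((c ⊕ c) ⊕ b) = min(0.46, 0.72) = 0.46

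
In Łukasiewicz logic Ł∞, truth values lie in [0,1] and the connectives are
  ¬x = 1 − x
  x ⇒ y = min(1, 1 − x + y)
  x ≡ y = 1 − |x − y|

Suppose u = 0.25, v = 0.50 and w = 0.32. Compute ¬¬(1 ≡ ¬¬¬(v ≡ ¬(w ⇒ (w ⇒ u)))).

w ⇒ u = min(1, 1 − 0.32 + 0.25) = min(1, 0.93) = 0.93
w ⇒ (w ⇒ u) = min(1, 1 − 0.32 + 0.93) = min(1, 1.61) = 1.00
¬(w ⇒ (w ⇒ u)) = 1 − 1.00 = 0.00
v ≡ ¬(w ⇒ (w ⇒ u)) = 1 − |0.50 − 0.00| = 1 − 0.50 = 0.50
¬(v ≡ ¬(w ⇒ (w ⇒ u))) = 1 − 0.50 = 0.50
¬¬(v ≡ ¬(w ⇒ (w ⇒ u))) = 1 − 0.50 = 0.50
¬¬¬(v ≡ ¬(w ⇒ (w ⇒ u))) = 1 − 0.50 = 0.50
1 ≡ ¬¬¬(v ≡ ¬(w ⇒ (w ⇒ u))) = 1 − |1.00 − 0.50| = 1 − 0.50 = 0.50
¬(1 ≡ ¬¬¬(v ≡ ¬(w ⇒ (w ⇒ u)))) = 1 − 0.50 = 0.50
¬¬(1 ≡ ¬¬¬(v ≡ ¬(w ⇒ (w ⇒ u)))) = 1 − 0.50 = 0.50

0.50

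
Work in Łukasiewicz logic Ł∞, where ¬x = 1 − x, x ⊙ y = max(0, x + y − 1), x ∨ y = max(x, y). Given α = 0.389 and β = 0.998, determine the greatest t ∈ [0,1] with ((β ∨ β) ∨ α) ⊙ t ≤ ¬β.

0.004

β ∨ β = max(0.998, 0.998) = 0.998
(β ∨ β) ∨ α = max(0.998, 0.389) = 0.998
So the left factor is (β ∨ β) ∨ α = 0.998.
¬β = 1 − 0.998 = 0.002
So the right-hand bound is ¬β = 0.002.
The residuum of the Łukasiewicz t-norm gives the supremum: min(1, 1 − 0.998 + 0.002).
1 − 0.998 + 0.002 = 0.004, so t = min(1, 0.004) = 0.004.
Check: 0.998 ⊙ 0.004 = max(0, 0.002) = 0.002 ≤ 0.002.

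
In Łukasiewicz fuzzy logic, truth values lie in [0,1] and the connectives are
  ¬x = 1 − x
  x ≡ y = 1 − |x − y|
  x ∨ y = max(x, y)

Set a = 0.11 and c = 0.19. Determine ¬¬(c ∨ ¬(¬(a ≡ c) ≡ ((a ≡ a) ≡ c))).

0.19

a ≡ c = 1 − |0.11 − 0.19| = 1 − 0.08 = 0.92
¬(a ≡ c) = 1 − 0.92 = 0.08
a ≡ a = 1 − |0.11 − 0.11| = 1 − 0.00 = 1.00
(a ≡ a) ≡ c = 1 − |1.00 − 0.19| = 1 − 0.81 = 0.19
¬(a ≡ c) ≡ ((a ≡ a) ≡ c) = 1 − |0.08 − 0.19| = 1 − 0.11 = 0.89
¬(¬(a ≡ c) ≡ ((a ≡ a) ≡ c)) = 1 − 0.89 = 0.11
c ∨ ¬(¬(a ≡ c) ≡ ((a ≡ a) ≡ c)) = max(0.19, 0.11) = 0.19
¬(c ∨ ¬(¬(a ≡ c) ≡ ((a ≡ a) ≡ c))) = 1 − 0.19 = 0.81
¬¬(c ∨ ¬(¬(a ≡ c) ≡ ((a ≡ a) ≡ c))) = 1 − 0.81 = 0.19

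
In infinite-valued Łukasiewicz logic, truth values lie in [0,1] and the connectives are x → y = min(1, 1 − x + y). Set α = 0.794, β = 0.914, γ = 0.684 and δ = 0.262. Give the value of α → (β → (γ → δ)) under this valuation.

0.870

γ → δ = min(1, 1 − 0.684 + 0.262) = min(1, 0.578) = 0.578
β → (γ → δ) = min(1, 1 − 0.914 + 0.578) = min(1, 0.664) = 0.664
α → (β → (γ → δ)) = min(1, 1 − 0.794 + 0.664) = min(1, 0.870) = 0.870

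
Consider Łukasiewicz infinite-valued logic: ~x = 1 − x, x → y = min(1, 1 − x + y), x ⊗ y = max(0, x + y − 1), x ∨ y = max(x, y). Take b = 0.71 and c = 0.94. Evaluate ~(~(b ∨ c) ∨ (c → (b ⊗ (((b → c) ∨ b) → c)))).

b ∨ c = max(0.71, 0.94) = 0.94
~(b ∨ c) = 1 − 0.94 = 0.06
b → c = min(1, 1 − 0.71 + 0.94) = min(1, 1.23) = 1.00
(b → c) ∨ b = max(1.00, 0.71) = 1.00
((b → c) ∨ b) → c = min(1, 1 − 1.00 + 0.94) = min(1, 0.94) = 0.94
b ⊗ (((b → c) ∨ b) → c) = max(0, 0.71 + 0.94 − 1) = max(0, 0.65) = 0.65
c → (b ⊗ (((b → c) ∨ b) → c)) = min(1, 1 − 0.94 + 0.65) = min(1, 0.71) = 0.71
~(b ∨ c) ∨ (c → (b ⊗ (((b → c) ∨ b) → c))) = max(0.06, 0.71) = 0.71
~(~(b ∨ c) ∨ (c → (b ⊗ (((b → c) ∨ b) → c)))) = 1 − 0.71 = 0.29

0.29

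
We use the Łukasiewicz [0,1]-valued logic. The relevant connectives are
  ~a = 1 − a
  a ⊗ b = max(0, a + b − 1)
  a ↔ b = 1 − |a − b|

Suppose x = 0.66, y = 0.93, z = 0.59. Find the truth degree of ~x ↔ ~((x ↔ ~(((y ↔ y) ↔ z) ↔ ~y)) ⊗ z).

~x = 1 − 0.66 = 0.34
y ↔ y = 1 − |0.93 − 0.93| = 1 − 0.00 = 1.00
(y ↔ y) ↔ z = 1 − |1.00 − 0.59| = 1 − 0.41 = 0.59
~y = 1 − 0.93 = 0.07
((y ↔ y) ↔ z) ↔ ~y = 1 − |0.59 − 0.07| = 1 − 0.52 = 0.48
~(((y ↔ y) ↔ z) ↔ ~y) = 1 − 0.48 = 0.52
x ↔ ~(((y ↔ y) ↔ z) ↔ ~y) = 1 − |0.66 − 0.52| = 1 − 0.14 = 0.86
(x ↔ ~(((y ↔ y) ↔ z) ↔ ~y)) ⊗ z = max(0, 0.86 + 0.59 − 1) = max(0, 0.45) = 0.45
~((x ↔ ~(((y ↔ y) ↔ z) ↔ ~y)) ⊗ z) = 1 − 0.45 = 0.55
~x ↔ ~((x ↔ ~(((y ↔ y) ↔ z) ↔ ~y)) ⊗ z) = 1 − |0.34 − 0.55| = 1 − 0.21 = 0.79

0.79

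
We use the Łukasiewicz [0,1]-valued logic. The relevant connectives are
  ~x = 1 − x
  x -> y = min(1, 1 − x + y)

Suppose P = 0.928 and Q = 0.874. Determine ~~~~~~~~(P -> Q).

0.946

P -> Q = min(1, 1 − 0.928 + 0.874) = min(1, 0.946) = 0.946
~(P -> Q) = 1 − 0.946 = 0.054
~~(P -> Q) = 1 − 0.054 = 0.946
~~~(P -> Q) = 1 − 0.946 = 0.054
~~~~(P -> Q) = 1 − 0.054 = 0.946
~~~~~(P -> Q) = 1 − 0.946 = 0.054
~~~~~~(P -> Q) = 1 − 0.054 = 0.946
~~~~~~~(P -> Q) = 1 − 0.946 = 0.054
~~~~~~~~(P -> Q) = 1 − 0.054 = 0.946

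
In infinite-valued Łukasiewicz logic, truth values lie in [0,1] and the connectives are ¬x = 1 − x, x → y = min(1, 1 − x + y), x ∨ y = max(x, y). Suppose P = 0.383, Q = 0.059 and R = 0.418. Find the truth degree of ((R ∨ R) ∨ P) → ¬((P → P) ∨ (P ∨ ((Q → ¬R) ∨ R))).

R ∨ R = max(0.418, 0.418) = 0.418
(R ∨ R) ∨ P = max(0.418, 0.383) = 0.418
P → P = min(1, 1 − 0.383 + 0.383) = min(1, 1.000) = 1.000
¬R = 1 − 0.418 = 0.582
Q → ¬R = min(1, 1 − 0.059 + 0.582) = min(1, 1.523) = 1.000
(Q → ¬R) ∨ R = max(1.000, 0.418) = 1.000
P ∨ ((Q → ¬R) ∨ R) = max(0.383, 1.000) = 1.000
(P → P) ∨ (P ∨ ((Q → ¬R) ∨ R)) = max(1.000, 1.000) = 1.000
¬((P → P) ∨ (P ∨ ((Q → ¬R) ∨ R))) = 1 − 1.000 = 0.000
((R ∨ R) ∨ P) → ¬((P → P) ∨ (P ∨ ((Q → ¬R) ∨ R))) = min(1, 1 − 0.418 + 0.000) = min(1, 0.582) = 0.582

0.582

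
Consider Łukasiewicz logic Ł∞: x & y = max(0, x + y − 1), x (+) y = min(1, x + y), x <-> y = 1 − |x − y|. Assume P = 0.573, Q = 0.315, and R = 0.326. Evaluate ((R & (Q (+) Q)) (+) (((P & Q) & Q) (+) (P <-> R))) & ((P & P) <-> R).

0.573

Q (+) Q = min(1, 0.315 + 0.315) = min(1, 0.630) = 0.630
R & (Q (+) Q) = max(0, 0.326 + 0.630 − 1) = max(0, -0.044) = 0.000
P & Q = max(0, 0.573 + 0.315 − 1) = max(0, -0.112) = 0.000
(P & Q) & Q = max(0, 0.000 + 0.315 − 1) = max(0, -0.685) = 0.000
P <-> R = 1 − |0.573 − 0.326| = 1 − 0.247 = 0.753
((P & Q) & Q) (+) (P <-> R) = min(1, 0.000 + 0.753) = min(1, 0.753) = 0.753
(R & (Q (+) Q)) (+) (((P & Q) & Q) (+) (P <-> R)) = min(1, 0.000 + 0.753) = min(1, 0.753) = 0.753
P & P = max(0, 0.573 + 0.573 − 1) = max(0, 0.146) = 0.146
(P & P) <-> R = 1 − |0.146 − 0.326| = 1 − 0.180 = 0.820
((R & (Q (+) Q)) (+) (((P & Q) & Q) (+) (P <-> R))) & ((P & P) <-> R) = max(0, 0.753 + 0.820 − 1) = max(0, 0.573) = 0.573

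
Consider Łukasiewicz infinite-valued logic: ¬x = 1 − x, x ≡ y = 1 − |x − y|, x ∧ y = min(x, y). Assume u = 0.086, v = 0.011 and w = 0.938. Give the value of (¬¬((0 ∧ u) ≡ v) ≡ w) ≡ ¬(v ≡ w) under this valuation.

0 ∧ u = min(0.000, 0.086) = 0.000
(0 ∧ u) ≡ v = 1 − |0.000 − 0.011| = 1 − 0.011 = 0.989
¬((0 ∧ u) ≡ v) = 1 − 0.989 = 0.011
¬¬((0 ∧ u) ≡ v) = 1 − 0.011 = 0.989
¬¬((0 ∧ u) ≡ v) ≡ w = 1 − |0.989 − 0.938| = 1 − 0.051 = 0.949
v ≡ w = 1 − |0.011 − 0.938| = 1 − 0.927 = 0.073
¬(v ≡ w) = 1 − 0.073 = 0.927
(¬¬((0 ∧ u) ≡ v) ≡ w) ≡ ¬(v ≡ w) = 1 − |0.949 − 0.927| = 1 − 0.022 = 0.978

0.978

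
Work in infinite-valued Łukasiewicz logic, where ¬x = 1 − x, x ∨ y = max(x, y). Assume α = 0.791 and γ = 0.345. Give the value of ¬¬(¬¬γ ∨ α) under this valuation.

0.791

¬γ = 1 − 0.345 = 0.655
¬¬γ = 1 − 0.655 = 0.345
¬¬γ ∨ α = max(0.345, 0.791) = 0.791
¬(¬¬γ ∨ α) = 1 − 0.791 = 0.209
¬¬(¬¬γ ∨ α) = 1 − 0.209 = 0.791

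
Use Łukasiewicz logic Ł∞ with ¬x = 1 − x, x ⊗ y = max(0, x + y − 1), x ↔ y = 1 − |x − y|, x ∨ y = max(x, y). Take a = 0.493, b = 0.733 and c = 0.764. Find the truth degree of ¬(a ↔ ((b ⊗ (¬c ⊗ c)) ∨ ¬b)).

¬c = 1 − 0.764 = 0.236
¬c ⊗ c = max(0, 0.236 + 0.764 − 1) = max(0, 0.000) = 0.000
b ⊗ (¬c ⊗ c) = max(0, 0.733 + 0.000 − 1) = max(0, -0.267) = 0.000
¬b = 1 − 0.733 = 0.267
(b ⊗ (¬c ⊗ c)) ∨ ¬b = max(0.000, 0.267) = 0.267
a ↔ ((b ⊗ (¬c ⊗ c)) ∨ ¬b) = 1 − |0.493 − 0.267| = 1 − 0.226 = 0.774
¬(a ↔ ((b ⊗ (¬c ⊗ c)) ∨ ¬b)) = 1 − 0.774 = 0.226

0.226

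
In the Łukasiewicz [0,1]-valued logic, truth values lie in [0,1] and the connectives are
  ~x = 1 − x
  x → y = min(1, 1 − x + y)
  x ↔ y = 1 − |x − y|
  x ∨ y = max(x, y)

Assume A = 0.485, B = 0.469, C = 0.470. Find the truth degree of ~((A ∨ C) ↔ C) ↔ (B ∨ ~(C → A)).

A ∨ C = max(0.485, 0.470) = 0.485
(A ∨ C) ↔ C = 1 − |0.485 − 0.470| = 1 − 0.015 = 0.985
~((A ∨ C) ↔ C) = 1 − 0.985 = 0.015
C → A = min(1, 1 − 0.470 + 0.485) = min(1, 1.015) = 1.000
~(C → A) = 1 − 1.000 = 0.000
B ∨ ~(C → A) = max(0.469, 0.000) = 0.469
~((A ∨ C) ↔ C) ↔ (B ∨ ~(C → A)) = 1 − |0.015 − 0.469| = 1 − 0.454 = 0.546

0.546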